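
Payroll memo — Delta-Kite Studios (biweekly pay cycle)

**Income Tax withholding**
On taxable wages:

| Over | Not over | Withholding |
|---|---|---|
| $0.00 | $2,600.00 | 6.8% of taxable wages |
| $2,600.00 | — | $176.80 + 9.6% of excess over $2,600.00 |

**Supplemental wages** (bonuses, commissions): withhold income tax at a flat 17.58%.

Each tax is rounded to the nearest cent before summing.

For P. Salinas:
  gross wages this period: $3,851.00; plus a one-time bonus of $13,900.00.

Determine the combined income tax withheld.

Income Tax: taxable = $3,851.00
  $176.80 + 9.6% × ($3,851.00 − $2,600.00) = $176.80 + 9.6% × $1,251.00 = $296.90
Supplemental (17.58% flat on bonus): 17.58% × $13,900.00 = $2,443.62
Total income tax: $296.90 + $2,443.62 = $2,740.52

$2,740.52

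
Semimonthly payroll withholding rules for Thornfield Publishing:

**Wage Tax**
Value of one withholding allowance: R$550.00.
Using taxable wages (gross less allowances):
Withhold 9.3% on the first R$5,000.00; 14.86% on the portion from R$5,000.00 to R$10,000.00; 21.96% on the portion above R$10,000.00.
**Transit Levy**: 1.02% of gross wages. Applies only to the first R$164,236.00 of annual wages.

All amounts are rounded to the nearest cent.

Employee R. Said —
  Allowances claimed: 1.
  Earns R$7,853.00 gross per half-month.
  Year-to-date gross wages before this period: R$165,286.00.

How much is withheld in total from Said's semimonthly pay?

R$807.23

Wage Tax: taxable = R$7,853.00 − 1×R$550.00 = R$7,303.00
  R$465.00 + 14.86% × (R$7,303.00 − R$5,000.00) = R$465.00 + 14.86% × R$2,303.00 = R$807.23
Transit Levy: YTD R$165,286.00 ≥ cap R$164,236.00 → R$0.00
Total: R$807.23 + R$0.00 = R$807.23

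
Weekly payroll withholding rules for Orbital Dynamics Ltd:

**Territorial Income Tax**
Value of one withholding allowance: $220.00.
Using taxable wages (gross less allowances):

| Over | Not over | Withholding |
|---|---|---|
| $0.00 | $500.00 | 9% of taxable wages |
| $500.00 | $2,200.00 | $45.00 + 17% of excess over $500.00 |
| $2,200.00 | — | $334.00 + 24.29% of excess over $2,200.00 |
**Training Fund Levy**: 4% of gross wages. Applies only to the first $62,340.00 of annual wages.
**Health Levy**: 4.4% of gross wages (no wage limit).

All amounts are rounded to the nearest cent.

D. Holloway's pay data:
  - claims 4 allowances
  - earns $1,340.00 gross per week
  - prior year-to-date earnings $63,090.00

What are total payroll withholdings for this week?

Territorial Income Tax: taxable = $1,340.00 − 4×$220.00 = $460.00
  9% × $460.00 = $41.40
Training Fund Levy: YTD $63,090.00 ≥ cap $62,340.00 → $0.00
Health Levy: 4.4% × $1,340.00 = $58.96
Total: $41.40 + $0.00 + $58.96 = $100.36

$100.36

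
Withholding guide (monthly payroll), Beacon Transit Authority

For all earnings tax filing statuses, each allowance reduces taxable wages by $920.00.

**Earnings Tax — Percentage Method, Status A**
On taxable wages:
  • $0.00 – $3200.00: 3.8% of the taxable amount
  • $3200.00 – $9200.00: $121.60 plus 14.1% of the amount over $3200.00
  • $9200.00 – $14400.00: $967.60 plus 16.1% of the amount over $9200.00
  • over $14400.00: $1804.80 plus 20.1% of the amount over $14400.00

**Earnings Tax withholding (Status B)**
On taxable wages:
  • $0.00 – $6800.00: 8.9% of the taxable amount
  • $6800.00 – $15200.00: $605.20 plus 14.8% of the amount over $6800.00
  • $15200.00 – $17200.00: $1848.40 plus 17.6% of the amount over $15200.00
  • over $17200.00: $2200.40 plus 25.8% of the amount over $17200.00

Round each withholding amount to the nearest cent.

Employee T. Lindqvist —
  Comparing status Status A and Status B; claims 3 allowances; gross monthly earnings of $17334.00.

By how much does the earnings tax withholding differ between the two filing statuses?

Earnings Tax (Status A): taxable = $17334.00 − 3×$920.00 = $14574.00
  $1804.80 + 20.1% × ($14574.00 − $14400.00) = $1804.80 + 20.1% × $174.00 = $1839.77
Earnings Tax (Status B): taxable = $17334.00 − 3×$920.00 = $14574.00
  $605.20 + 14.8% × ($14574.00 − $6800.00) = $605.20 + 14.8% × $7774.00 = $1755.75
Difference: |$1839.77 − $1755.75| = $84.02 (higher under Status A)

$84.02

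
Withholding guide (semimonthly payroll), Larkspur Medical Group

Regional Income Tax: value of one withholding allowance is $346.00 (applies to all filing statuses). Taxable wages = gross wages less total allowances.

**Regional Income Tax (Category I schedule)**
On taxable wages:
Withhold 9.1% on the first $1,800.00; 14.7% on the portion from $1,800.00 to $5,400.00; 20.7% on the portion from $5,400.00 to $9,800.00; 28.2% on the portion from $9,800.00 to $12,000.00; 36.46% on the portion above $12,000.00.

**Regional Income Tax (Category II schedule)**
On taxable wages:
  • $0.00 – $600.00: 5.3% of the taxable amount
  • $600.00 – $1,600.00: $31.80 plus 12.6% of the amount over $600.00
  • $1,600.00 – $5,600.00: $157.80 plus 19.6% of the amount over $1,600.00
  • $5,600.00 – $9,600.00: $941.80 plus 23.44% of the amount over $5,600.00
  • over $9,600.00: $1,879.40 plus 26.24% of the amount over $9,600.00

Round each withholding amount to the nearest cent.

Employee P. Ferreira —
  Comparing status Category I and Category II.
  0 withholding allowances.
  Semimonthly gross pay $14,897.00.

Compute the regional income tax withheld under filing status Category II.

Regional Income Tax (Category II): taxable = $14,897.00
  $1,879.40 + 26.24% × ($14,897.00 − $9,600.00) = $1,879.40 + 26.24% × $5,297.00 = $3,269.33

$3,269.33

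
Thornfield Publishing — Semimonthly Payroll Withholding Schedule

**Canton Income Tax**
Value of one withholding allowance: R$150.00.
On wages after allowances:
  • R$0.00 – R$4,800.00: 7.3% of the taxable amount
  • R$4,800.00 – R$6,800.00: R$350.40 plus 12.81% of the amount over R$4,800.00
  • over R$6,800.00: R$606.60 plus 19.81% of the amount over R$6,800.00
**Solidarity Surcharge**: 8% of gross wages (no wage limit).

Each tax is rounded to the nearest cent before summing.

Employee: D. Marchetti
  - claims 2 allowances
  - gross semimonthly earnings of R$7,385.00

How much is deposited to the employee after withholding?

Canton Income Tax: taxable = R$7,385.00 − 2×R$150.00 = R$7,085.00
  R$606.60 + 19.81% × (R$7,085.00 − R$6,800.00) = R$606.60 + 19.81% × R$285.00 = R$663.06
Solidarity Surcharge: 8% × R$7,385.00 = R$590.80
Total withheld: R$663.06 + R$590.80 = R$1,253.86
Net pay: R$7,385.00 − R$1,253.86 = R$6,131.14

R$6,131.14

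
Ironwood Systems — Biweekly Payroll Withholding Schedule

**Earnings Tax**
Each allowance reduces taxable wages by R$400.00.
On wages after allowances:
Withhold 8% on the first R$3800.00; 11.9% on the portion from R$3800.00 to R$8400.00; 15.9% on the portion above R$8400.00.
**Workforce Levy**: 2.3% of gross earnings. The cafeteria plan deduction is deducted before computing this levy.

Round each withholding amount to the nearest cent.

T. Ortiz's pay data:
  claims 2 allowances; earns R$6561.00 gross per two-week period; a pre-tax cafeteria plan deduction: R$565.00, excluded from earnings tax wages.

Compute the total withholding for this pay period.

Earnings Tax: taxable = R$6561.00 − R$565.00 − 2×R$400.00 = R$5196.00
  R$304.00 + 11.9% × (R$5196.00 − R$3800.00) = R$304.00 + 11.9% × R$1396.00 = R$470.12
Workforce Levy: 2.3% × R$5996.00 = R$137.91
Total: R$470.12 + R$137.91 = R$608.03

R$608.03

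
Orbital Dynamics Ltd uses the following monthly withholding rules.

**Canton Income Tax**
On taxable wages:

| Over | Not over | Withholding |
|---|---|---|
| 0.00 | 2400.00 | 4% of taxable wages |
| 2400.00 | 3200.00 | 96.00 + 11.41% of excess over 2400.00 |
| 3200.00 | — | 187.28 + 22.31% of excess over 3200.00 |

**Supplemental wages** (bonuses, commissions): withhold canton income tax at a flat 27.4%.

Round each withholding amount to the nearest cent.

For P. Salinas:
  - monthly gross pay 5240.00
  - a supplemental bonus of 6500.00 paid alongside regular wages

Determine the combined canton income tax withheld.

Canton Income Tax: taxable = 5240.00
  187.28 + 22.31% × (5240.00 − 3200.00) = 187.28 + 22.31% × 2040.00 = 642.40
Supplemental (27.4% flat on bonus): 27.4% × 6500.00 = 1781.00
Total canton income tax: 642.40 + 1781.00 = 2423.40

2423.40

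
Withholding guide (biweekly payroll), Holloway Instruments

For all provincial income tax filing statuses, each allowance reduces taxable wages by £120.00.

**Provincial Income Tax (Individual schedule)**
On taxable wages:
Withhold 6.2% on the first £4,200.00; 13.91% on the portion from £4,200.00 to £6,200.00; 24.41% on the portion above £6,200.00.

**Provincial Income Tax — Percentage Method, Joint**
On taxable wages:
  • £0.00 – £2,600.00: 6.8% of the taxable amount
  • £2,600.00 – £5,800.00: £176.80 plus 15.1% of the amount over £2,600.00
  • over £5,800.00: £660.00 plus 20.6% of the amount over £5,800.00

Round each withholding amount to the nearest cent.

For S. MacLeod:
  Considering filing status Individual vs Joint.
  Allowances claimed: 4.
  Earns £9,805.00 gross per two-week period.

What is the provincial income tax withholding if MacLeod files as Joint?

£1,386.15

Provincial Income Tax (Joint): taxable = £9,805.00 − 4×£120.00 = £9,325.00
  £660.00 + 20.6% × (£9,325.00 − £5,800.00) = £660.00 + 20.6% × £3,525.00 = £1,386.15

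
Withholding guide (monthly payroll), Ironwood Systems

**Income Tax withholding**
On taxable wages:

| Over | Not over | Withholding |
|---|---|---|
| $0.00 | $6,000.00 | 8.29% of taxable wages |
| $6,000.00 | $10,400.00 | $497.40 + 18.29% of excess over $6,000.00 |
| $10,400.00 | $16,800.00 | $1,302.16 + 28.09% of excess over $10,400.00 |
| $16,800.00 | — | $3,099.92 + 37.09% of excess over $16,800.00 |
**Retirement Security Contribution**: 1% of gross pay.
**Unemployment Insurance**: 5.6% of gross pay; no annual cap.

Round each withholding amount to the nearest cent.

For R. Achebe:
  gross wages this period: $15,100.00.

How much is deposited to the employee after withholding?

Income Tax: taxable = $15,100.00
  $1,302.16 + 28.09% × ($15,100.00 − $10,400.00) = $1,302.16 + 28.09% × $4,700.00 = $2,622.39
Retirement Security Contribution: 1% × $15,100.00 = $151.00
Unemployment Insurance: 5.6% × $15,100.00 = $845.60
Total withheld: $2,622.39 + $151.00 + $845.60 = $3,618.99
Net pay: $15,100.00 − $3,618.99 = $11,481.01

$11,481.01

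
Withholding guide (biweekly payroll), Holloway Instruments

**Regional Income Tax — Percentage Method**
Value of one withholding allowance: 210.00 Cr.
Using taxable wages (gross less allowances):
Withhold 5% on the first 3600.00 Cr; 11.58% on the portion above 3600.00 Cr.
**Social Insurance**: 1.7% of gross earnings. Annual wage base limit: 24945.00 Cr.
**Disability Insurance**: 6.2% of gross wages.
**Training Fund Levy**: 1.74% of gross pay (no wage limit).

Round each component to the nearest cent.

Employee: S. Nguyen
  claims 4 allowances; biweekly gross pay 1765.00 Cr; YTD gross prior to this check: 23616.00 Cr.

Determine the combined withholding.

Regional Income Tax: taxable = 1765.00 Cr − 4×210.00 Cr = 925.00 Cr
  5% × 925.00 Cr = 46.25 Cr
Social Insurance: cap 24945.00 Cr − YTD 23616.00 Cr = 1329.00 Cr subject; 1.7% × 1329.00 Cr = 22.59 Cr
Disability Insurance: 6.2% × 1765.00 Cr = 109.43 Cr
Training Fund Levy: 1.74% × 1765.00 Cr = 30.71 Cr
Total: 46.25 Cr + 22.59 Cr + 109.43 Cr + 30.71 Cr = 208.98 Cr

208.98 Cr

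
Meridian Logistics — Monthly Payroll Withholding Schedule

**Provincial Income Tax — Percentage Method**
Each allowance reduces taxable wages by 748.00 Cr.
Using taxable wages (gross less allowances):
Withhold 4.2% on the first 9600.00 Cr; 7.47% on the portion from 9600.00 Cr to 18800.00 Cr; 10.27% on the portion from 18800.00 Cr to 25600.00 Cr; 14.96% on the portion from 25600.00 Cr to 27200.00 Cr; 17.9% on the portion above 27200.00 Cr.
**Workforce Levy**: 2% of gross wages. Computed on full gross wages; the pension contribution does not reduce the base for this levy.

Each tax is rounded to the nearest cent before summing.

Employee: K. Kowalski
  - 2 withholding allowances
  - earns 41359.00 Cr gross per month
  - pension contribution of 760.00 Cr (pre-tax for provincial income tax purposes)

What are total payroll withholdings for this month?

4985.98 Cr

Provincial Income Tax: taxable = 41359.00 Cr − 760.00 Cr − 2×748.00 Cr = 39103.00 Cr
  2028.16 Cr + 17.9% × (39103.00 Cr − 27200.00 Cr) = 2028.16 Cr + 17.9% × 11903.00 Cr = 4158.80 Cr
Workforce Levy: 2% × 41359.00 Cr = 827.18 Cr
Total: 4158.80 Cr + 827.18 Cr = 4985.98 Cr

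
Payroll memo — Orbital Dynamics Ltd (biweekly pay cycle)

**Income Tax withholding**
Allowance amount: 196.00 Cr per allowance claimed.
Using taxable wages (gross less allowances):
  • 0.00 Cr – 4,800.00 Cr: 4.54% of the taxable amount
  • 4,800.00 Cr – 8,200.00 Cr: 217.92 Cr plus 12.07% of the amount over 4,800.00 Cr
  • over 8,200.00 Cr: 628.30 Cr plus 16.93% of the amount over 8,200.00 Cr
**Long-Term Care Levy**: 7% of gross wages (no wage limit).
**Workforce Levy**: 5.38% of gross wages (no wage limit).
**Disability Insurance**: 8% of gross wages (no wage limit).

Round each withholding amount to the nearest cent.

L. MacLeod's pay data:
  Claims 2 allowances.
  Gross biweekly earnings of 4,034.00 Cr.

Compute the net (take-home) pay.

Income Tax: taxable = 4,034.00 Cr − 2×196.00 Cr = 3,642.00 Cr
  4.54% × 3,642.00 Cr = 165.35 Cr
Long-Term Care Levy: 7% × 4,034.00 Cr = 282.38 Cr
Workforce Levy: 5.38% × 4,034.00 Cr = 217.03 Cr
Disability Insurance: 8% × 4,034.00 Cr = 322.72 Cr
Total withheld: 165.35 Cr + 282.38 Cr + 217.03 Cr + 322.72 Cr = 987.48 Cr
Net pay: 4,034.00 Cr − 987.48 Cr = 3,046.52 Cr

3,046.52 Cr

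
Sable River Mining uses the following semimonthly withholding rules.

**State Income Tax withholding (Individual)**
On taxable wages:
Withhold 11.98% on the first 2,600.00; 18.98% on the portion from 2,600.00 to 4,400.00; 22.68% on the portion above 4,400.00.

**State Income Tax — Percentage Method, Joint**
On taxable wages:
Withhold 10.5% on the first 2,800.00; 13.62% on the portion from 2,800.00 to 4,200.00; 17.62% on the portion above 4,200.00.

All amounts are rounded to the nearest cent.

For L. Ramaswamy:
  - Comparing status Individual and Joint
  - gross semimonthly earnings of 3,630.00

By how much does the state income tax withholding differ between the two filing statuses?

99.92

State Income Tax (Individual): taxable = 3,630.00
  311.48 + 18.98% × (3,630.00 − 2,600.00) = 311.48 + 18.98% × 1,030.00 = 506.97
State Income Tax (Joint): taxable = 3,630.00
  294.00 + 13.62% × (3,630.00 − 2,800.00) = 294.00 + 13.62% × 830.00 = 407.05
Difference: |506.97 − 407.05| = 99.92 (higher under Individual)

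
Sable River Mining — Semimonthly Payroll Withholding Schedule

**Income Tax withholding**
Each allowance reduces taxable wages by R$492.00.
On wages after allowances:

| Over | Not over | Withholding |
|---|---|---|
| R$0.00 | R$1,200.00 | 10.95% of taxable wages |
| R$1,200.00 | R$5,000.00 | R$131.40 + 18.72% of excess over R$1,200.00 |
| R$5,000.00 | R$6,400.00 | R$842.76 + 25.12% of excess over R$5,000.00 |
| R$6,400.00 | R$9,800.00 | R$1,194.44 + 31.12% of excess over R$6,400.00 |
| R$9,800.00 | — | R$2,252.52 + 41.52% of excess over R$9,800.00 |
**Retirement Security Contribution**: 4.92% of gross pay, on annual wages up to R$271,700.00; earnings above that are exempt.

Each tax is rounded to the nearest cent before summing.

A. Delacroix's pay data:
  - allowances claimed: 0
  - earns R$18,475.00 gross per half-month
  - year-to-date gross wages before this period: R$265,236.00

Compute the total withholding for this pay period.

R$6,172.41

Income Tax: taxable = R$18,475.00
  R$2,252.52 + 41.52% × (R$18,475.00 − R$9,800.00) = R$2,252.52 + 41.52% × R$8,675.00 = R$5,854.38
Retirement Security Contribution: cap R$271,700.00 − YTD R$265,236.00 = R$6,464.00 subject; 4.92% × R$6,464.00 = R$318.03
Total: R$5,854.38 + R$318.03 = R$6,172.41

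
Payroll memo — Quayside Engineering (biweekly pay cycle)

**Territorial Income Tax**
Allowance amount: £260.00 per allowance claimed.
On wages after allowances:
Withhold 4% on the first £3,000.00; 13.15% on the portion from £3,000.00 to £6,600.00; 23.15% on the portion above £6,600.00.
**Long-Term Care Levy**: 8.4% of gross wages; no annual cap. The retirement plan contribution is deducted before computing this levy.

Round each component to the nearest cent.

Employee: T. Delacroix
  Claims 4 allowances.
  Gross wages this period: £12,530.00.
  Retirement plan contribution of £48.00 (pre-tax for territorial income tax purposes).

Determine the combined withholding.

Territorial Income Tax: taxable = £12,530.00 − £48.00 − 4×£260.00 = £11,442.00
  £593.40 + 23.15% × (£11,442.00 − £6,600.00) = £593.40 + 23.15% × £4,842.00 = £1,714.32
Long-Term Care Levy: 8.4% × £12,482.00 = £1,048.49
Total: £1,714.32 + £1,048.49 = £2,762.81

£2,762.81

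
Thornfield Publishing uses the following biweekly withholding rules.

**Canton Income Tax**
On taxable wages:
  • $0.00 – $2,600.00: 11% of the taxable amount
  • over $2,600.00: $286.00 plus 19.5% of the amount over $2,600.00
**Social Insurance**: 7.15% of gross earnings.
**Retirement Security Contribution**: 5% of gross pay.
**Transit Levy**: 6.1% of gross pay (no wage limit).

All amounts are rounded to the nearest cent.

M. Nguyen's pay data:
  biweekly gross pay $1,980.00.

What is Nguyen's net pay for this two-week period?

Canton Income Tax: taxable = $1,980.00
  11% × $1,980.00 = $217.80
Social Insurance: 7.15% × $1,980.00 = $141.57
Retirement Security Contribution: 5% × $1,980.00 = $99.00
Transit Levy: 6.1% × $1,980.00 = $120.78
Total withheld: $217.80 + $141.57 + $99.00 + $120.78 = $579.15
Net pay: $1,980.00 − $579.15 = $1,400.85

$1,400.85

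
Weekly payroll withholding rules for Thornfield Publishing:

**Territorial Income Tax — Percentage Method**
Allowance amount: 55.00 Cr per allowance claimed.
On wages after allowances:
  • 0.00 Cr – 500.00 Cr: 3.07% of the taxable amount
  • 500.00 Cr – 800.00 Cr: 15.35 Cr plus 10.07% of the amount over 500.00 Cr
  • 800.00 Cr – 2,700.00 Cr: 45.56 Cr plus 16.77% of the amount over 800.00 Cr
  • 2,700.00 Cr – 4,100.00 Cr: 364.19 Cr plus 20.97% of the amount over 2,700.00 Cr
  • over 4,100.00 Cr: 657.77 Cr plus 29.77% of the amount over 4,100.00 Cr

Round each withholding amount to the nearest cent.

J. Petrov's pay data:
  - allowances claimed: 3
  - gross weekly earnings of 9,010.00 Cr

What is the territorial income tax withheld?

Territorial Income Tax: taxable = 9,010.00 Cr − 3×55.00 Cr = 8,845.00 Cr
  657.77 Cr + 29.77% × (8,845.00 Cr − 4,100.00 Cr) = 657.77 Cr + 29.77% × 4,745.00 Cr = 2,070.36 Cr

2,070.36 Cr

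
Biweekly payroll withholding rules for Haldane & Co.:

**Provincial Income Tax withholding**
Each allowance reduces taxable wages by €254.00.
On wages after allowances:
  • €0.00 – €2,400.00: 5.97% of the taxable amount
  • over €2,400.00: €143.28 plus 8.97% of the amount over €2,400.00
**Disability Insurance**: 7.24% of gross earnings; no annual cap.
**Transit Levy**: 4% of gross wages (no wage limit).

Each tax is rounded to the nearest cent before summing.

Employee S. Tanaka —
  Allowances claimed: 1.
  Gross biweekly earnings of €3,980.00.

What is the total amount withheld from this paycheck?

€709.57

Provincial Income Tax: taxable = €3,980.00 − 1×€254.00 = €3,726.00
  €143.28 + 8.97% × (€3,726.00 − €2,400.00) = €143.28 + 8.97% × €1,326.00 = €262.22
Disability Insurance: 7.24% × €3,980.00 = €288.15
Transit Levy: 4% × €3,980.00 = €159.20
Total: €262.22 + €288.15 + €159.20 = €709.57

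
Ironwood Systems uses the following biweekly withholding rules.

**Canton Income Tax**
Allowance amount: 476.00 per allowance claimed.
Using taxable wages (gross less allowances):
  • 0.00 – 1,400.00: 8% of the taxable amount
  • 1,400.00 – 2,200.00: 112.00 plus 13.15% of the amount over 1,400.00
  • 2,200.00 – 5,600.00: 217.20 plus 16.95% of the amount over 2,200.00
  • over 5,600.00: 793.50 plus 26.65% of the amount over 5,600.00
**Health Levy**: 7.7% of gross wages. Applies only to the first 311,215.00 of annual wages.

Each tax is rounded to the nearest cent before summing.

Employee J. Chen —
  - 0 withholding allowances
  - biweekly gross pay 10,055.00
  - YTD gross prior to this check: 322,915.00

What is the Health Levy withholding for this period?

0.00

Health Levy: YTD 322,915.00 ≥ cap 311,215.00 → 0.00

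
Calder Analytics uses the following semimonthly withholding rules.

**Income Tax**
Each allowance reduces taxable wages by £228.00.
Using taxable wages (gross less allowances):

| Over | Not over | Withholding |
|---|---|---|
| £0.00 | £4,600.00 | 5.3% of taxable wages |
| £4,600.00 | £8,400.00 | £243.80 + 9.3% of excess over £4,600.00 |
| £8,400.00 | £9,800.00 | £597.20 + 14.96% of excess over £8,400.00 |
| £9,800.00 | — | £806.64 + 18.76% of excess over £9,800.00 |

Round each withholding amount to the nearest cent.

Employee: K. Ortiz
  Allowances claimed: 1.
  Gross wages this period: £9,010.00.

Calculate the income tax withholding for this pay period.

£654.35

Income Tax: taxable = £9,010.00 − 1×£228.00 = £8,782.00
  £597.20 + 14.96% × (£8,782.00 − £8,400.00) = £597.20 + 14.96% × £382.00 = £654.35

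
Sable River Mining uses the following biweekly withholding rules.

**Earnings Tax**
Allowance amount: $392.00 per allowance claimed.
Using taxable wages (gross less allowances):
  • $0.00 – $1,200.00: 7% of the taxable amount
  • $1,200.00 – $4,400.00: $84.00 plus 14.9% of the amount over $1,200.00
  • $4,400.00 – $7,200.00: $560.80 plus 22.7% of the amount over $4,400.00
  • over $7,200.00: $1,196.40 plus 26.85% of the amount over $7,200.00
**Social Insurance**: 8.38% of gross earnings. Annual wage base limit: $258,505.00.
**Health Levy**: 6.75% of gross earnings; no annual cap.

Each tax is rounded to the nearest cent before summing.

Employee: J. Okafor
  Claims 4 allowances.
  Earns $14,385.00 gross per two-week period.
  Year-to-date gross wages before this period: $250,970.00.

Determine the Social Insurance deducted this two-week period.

$631.43

Social Insurance: cap $258,505.00 − YTD $250,970.00 = $7,535.00 subject; 8.38% × $7,535.00 = $631.43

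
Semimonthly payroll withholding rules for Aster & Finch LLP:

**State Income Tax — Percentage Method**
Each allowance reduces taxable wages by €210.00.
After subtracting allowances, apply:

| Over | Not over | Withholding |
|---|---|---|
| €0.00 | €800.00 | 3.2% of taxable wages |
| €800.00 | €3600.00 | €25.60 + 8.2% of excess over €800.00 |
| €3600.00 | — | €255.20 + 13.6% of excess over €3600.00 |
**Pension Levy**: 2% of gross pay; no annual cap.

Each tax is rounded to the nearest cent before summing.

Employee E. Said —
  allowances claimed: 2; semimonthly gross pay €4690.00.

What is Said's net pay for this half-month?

State Income Tax: taxable = €4690.00 − 2×€210.00 = €4270.00
  €255.20 + 13.6% × (€4270.00 − €3600.00) = €255.20 + 13.6% × €670.00 = €346.32
Pension Levy: 2% × €4690.00 = €93.80
Total withheld: €346.32 + €93.80 = €440.12
Net pay: €4690.00 − €440.12 = €4249.88

€4249.88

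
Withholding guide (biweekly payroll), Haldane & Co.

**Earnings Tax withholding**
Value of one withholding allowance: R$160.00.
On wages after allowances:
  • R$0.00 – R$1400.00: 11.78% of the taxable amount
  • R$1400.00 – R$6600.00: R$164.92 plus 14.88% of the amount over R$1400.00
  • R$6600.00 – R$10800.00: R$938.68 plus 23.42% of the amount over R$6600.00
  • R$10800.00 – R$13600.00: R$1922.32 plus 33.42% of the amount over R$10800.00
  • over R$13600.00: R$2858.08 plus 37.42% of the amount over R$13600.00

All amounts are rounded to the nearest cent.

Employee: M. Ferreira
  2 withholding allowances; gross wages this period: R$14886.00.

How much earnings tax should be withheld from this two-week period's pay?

R$3219.56

Earnings Tax: taxable = R$14886.00 − 2×R$160.00 = R$14566.00
  R$2858.08 + 37.42% × (R$14566.00 − R$13600.00) = R$2858.08 + 37.42% × R$966.00 = R$3219.56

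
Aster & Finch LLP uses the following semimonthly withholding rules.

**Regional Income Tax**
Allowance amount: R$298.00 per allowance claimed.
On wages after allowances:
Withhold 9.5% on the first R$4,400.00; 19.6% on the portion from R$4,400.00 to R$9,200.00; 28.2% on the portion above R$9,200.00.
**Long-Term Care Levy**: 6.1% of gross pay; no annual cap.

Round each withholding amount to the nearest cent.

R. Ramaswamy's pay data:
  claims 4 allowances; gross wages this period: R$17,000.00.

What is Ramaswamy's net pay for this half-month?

Regional Income Tax: taxable = R$17,000.00 − 4×R$298.00 = R$15,808.00
  R$1,358.80 + 28.2% × (R$15,808.00 − R$9,200.00) = R$1,358.80 + 28.2% × R$6,608.00 = R$3,222.26
Long-Term Care Levy: 6.1% × R$17,000.00 = R$1,037.00
Total withheld: R$3,222.26 + R$1,037.00 = R$4,259.26
Net pay: R$17,000.00 − R$4,259.26 = R$12,740.74

R$12,740.74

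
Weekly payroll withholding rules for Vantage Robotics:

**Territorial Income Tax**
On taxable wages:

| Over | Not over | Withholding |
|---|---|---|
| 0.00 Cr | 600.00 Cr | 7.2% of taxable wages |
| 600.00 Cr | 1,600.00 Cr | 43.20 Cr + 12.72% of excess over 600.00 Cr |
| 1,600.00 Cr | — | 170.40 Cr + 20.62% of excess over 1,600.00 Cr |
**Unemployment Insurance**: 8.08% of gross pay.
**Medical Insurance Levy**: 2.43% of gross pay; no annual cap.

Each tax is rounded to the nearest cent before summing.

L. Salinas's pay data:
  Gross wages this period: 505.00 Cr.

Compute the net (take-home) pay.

Territorial Income Tax: taxable = 505.00 Cr
  7.2% × 505.00 Cr = 36.36 Cr
Unemployment Insurance: 8.08% × 505.00 Cr = 40.80 Cr
Medical Insurance Levy: 2.43% × 505.00 Cr = 12.27 Cr
Total withheld: 36.36 Cr + 40.80 Cr + 12.27 Cr = 89.43 Cr
Net pay: 505.00 Cr − 89.43 Cr = 415.57 Cr

415.57 Cr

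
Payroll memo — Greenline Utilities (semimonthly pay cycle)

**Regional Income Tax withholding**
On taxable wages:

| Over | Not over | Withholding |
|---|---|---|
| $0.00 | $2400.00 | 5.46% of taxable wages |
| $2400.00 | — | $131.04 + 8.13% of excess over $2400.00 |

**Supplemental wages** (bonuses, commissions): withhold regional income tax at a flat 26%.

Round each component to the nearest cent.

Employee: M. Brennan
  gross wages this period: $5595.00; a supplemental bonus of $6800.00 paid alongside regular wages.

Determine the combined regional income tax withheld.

$2158.79

Regional Income Tax: taxable = $5595.00
  $131.04 + 8.13% × ($5595.00 − $2400.00) = $131.04 + 8.13% × $3195.00 = $390.79
Supplemental (26% flat on bonus): 26% × $6800.00 = $1768.00
Total regional income tax: $390.79 + $1768.00 = $2158.79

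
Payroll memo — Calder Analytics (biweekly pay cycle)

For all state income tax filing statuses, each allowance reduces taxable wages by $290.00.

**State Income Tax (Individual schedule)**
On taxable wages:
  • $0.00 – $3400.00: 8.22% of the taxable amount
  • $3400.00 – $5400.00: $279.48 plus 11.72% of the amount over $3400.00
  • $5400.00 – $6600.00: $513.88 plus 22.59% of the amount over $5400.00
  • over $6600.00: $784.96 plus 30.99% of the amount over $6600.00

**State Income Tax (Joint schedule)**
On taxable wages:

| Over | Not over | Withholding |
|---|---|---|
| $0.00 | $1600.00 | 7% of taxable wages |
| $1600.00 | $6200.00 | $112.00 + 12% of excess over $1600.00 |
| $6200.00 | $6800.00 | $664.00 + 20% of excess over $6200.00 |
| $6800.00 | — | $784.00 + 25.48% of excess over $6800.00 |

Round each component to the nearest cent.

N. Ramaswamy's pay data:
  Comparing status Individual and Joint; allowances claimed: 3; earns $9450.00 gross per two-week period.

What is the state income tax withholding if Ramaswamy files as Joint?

State Income Tax (Joint): taxable = $9450.00 − 3×$290.00 = $8580.00
  $784.00 + 25.48% × ($8580.00 − $6800.00) = $784.00 + 25.48% × $1780.00 = $1237.54

$1237.54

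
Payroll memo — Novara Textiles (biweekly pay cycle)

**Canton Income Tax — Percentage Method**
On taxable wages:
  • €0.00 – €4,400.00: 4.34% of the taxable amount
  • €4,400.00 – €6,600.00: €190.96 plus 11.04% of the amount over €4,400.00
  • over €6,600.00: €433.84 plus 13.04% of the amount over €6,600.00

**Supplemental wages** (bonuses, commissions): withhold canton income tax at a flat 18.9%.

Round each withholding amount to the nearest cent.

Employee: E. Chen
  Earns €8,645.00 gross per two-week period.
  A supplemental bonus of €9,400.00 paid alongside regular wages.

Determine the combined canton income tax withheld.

Canton Income Tax: taxable = €8,645.00
  €433.84 + 13.04% × (€8,645.00 − €6,600.00) = €433.84 + 13.04% × €2,045.00 = €700.51
Supplemental (18.9% flat on bonus): 18.9% × €9,400.00 = €1,776.60
Total canton income tax: €700.51 + €1,776.60 = €2,477.11

€2,477.11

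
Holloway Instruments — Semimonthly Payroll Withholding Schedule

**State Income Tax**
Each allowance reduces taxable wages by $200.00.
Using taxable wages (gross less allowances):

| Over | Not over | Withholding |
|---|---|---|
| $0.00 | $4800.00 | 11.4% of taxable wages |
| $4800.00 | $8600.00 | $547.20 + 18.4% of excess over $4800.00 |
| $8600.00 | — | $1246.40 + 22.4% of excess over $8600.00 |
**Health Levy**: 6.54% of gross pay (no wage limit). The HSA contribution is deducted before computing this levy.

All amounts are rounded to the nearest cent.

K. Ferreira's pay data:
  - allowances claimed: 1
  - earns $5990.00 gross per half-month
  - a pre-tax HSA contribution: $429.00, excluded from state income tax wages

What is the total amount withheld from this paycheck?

State Income Tax: taxable = $5990.00 − $429.00 − 1×$200.00 = $5361.00
  $547.20 + 18.4% × ($5361.00 − $4800.00) = $547.20 + 18.4% × $561.00 = $650.42
Health Levy: 6.54% × $5561.00 = $363.69
Total: $650.42 + $363.69 = $1014.11

$1014.11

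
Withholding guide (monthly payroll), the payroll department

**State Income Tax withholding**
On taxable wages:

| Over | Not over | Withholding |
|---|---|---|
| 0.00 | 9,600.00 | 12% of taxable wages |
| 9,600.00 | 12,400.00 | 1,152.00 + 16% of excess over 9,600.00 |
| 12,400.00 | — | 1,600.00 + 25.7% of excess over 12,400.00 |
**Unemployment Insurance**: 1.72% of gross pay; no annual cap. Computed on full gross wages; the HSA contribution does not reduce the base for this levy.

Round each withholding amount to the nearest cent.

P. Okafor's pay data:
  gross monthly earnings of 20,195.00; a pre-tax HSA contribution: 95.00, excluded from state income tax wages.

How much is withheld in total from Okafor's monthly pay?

State Income Tax: taxable = 20,195.00 − 95.00 = 20,100.00
  1,600.00 + 25.7% × (20,100.00 − 12,400.00) = 1,600.00 + 25.7% × 7,700.00 = 3,578.90
Unemployment Insurance: 1.72% × 20,195.00 = 347.35
Total: 3,578.90 + 347.35 = 3,926.25

3,926.25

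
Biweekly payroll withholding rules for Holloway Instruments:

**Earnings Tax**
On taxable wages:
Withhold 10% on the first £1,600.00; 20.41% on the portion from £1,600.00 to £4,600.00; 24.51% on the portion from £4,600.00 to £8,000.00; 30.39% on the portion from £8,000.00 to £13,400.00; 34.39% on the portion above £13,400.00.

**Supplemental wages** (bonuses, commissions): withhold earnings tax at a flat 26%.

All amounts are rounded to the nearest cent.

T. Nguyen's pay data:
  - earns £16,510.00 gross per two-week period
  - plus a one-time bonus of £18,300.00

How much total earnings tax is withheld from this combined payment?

Earnings Tax: taxable = £16,510.00
  £3,246.70 + 34.39% × (£16,510.00 − £13,400.00) = £3,246.70 + 34.39% × £3,110.00 = £4,316.23
Supplemental (26% flat on bonus): 26% × £18,300.00 = £4,758.00
Total earnings tax: £4,316.23 + £4,758.00 = £9,074.23

£9,074.23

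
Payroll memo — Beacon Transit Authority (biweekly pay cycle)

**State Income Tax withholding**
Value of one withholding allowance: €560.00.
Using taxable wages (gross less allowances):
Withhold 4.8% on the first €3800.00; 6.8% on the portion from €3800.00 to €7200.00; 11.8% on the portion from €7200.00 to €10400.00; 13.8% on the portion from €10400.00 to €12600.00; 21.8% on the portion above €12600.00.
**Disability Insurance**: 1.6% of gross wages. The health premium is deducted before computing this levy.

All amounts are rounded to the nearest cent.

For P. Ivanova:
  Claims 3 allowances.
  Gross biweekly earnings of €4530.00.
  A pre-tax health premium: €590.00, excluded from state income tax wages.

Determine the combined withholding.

State Income Tax: taxable = €4530.00 − €590.00 − 3×€560.00 = €2260.00
  4.8% × €2260.00 = €108.48
Disability Insurance: 1.6% × €3940.00 = €63.04
Total: €108.48 + €63.04 = €171.52

€171.52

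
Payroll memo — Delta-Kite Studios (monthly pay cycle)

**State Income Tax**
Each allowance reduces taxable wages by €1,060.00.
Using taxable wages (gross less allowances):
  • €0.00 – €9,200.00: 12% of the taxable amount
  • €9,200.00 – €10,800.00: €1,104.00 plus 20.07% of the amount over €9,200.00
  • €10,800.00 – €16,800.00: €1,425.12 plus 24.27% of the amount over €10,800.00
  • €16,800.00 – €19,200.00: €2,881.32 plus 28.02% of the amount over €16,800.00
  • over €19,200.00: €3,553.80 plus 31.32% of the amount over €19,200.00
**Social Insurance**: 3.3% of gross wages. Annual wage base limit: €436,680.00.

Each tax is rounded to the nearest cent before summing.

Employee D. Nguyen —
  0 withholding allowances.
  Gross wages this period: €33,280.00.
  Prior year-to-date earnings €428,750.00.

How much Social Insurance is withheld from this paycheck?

€261.69

Social Insurance: cap €436,680.00 − YTD €428,750.00 = €7,930.00 subject; 3.3% × €7,930.00 = €261.69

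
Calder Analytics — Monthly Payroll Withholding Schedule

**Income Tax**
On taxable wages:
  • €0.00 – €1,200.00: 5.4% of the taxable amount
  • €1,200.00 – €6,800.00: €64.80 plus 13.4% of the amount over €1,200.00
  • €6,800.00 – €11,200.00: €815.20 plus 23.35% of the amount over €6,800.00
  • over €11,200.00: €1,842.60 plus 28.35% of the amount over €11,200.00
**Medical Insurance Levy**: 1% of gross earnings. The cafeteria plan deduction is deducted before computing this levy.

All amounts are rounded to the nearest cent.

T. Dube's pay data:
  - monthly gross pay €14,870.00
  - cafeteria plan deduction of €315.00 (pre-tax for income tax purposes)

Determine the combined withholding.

€2,939.29

Income Tax: taxable = €14,870.00 − €315.00 = €14,555.00
  €1,842.60 + 28.35% × (€14,555.00 − €11,200.00) = €1,842.60 + 28.35% × €3,355.00 = €2,793.74
Medical Insurance Levy: 1% × €14,555.00 = €145.55
Total: €2,793.74 + €145.55 = €2,939.29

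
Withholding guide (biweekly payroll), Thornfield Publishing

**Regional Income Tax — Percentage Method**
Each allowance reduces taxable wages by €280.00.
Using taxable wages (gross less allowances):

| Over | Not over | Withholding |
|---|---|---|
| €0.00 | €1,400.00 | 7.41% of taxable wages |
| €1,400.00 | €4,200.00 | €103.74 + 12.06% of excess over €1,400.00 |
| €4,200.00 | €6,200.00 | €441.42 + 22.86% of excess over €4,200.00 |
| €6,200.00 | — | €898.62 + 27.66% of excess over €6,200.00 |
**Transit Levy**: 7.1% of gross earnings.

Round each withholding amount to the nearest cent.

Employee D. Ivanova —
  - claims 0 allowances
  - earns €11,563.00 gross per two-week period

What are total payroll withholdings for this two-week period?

Regional Income Tax: taxable = €11,563.00
  €898.62 + 27.66% × (€11,563.00 − €6,200.00) = €898.62 + 27.66% × €5,363.00 = €2,382.03
Transit Levy: 7.1% × €11,563.00 = €820.97
Total: €2,382.03 + €820.97 = €3,203.00

€3,203.00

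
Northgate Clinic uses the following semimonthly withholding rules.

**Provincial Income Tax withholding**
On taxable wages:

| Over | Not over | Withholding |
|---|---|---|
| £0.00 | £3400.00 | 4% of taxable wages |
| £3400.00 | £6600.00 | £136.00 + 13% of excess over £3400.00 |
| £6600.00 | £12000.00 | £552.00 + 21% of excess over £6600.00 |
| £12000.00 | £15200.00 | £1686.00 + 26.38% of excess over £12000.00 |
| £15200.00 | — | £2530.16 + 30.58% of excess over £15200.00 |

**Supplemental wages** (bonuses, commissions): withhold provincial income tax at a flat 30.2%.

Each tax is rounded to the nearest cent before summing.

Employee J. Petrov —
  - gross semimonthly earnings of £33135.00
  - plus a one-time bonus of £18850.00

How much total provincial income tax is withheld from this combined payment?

Provincial Income Tax: taxable = £33135.00
  £2530.16 + 30.58% × (£33135.00 − £15200.00) = £2530.16 + 30.58% × £17935.00 = £8014.68
Supplemental (30.2% flat on bonus): 30.2% × £18850.00 = £5692.70
Total provincial income tax: £8014.68 + £5692.70 = £13707.38

£13707.38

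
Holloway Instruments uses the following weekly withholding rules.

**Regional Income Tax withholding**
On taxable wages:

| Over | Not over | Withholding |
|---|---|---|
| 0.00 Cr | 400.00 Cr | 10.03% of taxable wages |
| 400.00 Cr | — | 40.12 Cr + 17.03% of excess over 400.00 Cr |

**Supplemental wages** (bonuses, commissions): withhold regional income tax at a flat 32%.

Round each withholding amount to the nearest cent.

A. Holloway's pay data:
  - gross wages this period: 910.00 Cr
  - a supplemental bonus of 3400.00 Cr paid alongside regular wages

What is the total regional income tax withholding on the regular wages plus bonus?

Regional Income Tax: taxable = 910.00 Cr
  40.12 Cr + 17.03% × (910.00 Cr − 400.00 Cr) = 40.12 Cr + 17.03% × 510.00 Cr = 126.97 Cr
Supplemental (32% flat on bonus): 32% × 3400.00 Cr = 1088.00 Cr
Total regional income tax: 126.97 Cr + 1088.00 Cr = 1214.97 Cr

1214.97 Cr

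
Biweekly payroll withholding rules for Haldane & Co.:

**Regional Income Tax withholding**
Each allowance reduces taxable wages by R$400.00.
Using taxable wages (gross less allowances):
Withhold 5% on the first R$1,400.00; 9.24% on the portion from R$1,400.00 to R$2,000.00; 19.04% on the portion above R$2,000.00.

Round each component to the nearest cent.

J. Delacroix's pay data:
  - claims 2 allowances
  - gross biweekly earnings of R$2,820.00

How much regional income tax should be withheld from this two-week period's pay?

Regional Income Tax: taxable = R$2,820.00 − 2×R$400.00 = R$2,020.00
  R$125.44 + 19.04% × (R$2,020.00 − R$2,000.00) = R$125.44 + 19.04% × R$20.00 = R$129.25

R$129.25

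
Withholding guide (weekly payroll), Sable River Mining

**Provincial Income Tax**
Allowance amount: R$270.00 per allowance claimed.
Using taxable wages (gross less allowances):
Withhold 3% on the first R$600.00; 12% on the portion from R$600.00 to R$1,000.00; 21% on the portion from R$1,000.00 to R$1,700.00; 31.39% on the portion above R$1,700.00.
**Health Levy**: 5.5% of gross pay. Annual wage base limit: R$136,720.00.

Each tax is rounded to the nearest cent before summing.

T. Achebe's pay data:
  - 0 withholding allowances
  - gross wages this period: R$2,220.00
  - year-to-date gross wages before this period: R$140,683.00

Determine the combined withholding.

Provincial Income Tax: taxable = R$2,220.00
  R$213.00 + 31.39% × (R$2,220.00 − R$1,700.00) = R$213.00 + 31.39% × R$520.00 = R$376.23
Health Levy: YTD R$140,683.00 ≥ cap R$136,720.00 → R$0.00
Total: R$376.23 + R$0.00 = R$376.23

R$376.23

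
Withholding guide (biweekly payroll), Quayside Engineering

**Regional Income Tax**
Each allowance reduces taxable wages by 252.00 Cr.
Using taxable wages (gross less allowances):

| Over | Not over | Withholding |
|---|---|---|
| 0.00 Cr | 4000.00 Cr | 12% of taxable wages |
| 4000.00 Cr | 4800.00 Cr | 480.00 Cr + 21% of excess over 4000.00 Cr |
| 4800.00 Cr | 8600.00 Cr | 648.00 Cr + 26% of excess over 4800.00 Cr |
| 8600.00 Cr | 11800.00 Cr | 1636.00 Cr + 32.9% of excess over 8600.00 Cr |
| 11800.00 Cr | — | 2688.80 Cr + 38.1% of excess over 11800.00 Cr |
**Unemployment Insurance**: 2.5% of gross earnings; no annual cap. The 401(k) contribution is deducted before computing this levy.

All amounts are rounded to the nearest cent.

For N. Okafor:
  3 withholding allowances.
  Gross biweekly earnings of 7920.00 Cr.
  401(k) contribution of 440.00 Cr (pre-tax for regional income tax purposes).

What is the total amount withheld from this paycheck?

Regional Income Tax: taxable = 7920.00 Cr − 440.00 Cr − 3×252.00 Cr = 6724.00 Cr
  648.00 Cr + 26% × (6724.00 Cr − 4800.00 Cr) = 648.00 Cr + 26% × 1924.00 Cr = 1148.24 Cr
Unemployment Insurance: 2.5% × 7480.00 Cr = 187.00 Cr
Total: 1148.24 Cr + 187.00 Cr = 1335.24 Cr

1335.24 Cr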